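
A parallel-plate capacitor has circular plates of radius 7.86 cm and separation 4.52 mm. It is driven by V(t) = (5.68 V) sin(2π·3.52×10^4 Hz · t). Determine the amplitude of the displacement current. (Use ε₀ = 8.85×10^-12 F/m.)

4.77×10^-5 A

C = ε₀A/d = (8.85×10^-12)(0.01941)/(4.52×10^-3) = 3.800×10^-11 F; ω = 2πf = 2.212×10^5 rad/s.
I_d = C dV/dt, so |I_d|_max = C V₀ ω = (3.800×10^-11)(5.68)(2.212×10^5) = 4.77×10^-5 A.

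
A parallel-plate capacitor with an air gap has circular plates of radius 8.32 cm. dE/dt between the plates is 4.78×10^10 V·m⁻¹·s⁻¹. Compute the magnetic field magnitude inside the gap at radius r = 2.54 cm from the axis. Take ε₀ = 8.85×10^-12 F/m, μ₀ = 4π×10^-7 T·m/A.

Total displacement current: I_d = ε₀(πR²)(dE/dt) = (8.85×10^-12)(0.02175)(4.78×10^10) = 9.201×10^-3 A.
For r < R the Ampère–Maxwell law gives B(2πr) = μ₀ I_d (r²/R²), so B = μ₀ I_d r/(2πR²) = (4π×10^-7)(9.201×10^-3)(0.0254)/(2π·0.0832²) = 6.75×10^-9 T.

6.75×10^-9 T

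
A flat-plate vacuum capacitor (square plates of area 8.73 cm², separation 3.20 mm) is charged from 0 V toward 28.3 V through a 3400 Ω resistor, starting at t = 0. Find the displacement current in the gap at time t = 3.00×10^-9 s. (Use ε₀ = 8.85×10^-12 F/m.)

5.78×10^-3 A

With C = ε₀A/d = (8.85×10^-12)(8.73×10^-4)/(3.20×10^-3) = 2.414×10^-12 F, the time constant is τ = RC = 8.208×10^-9 s, so t/τ = 0.3655 and e^(−t/τ) = 0.6938.
I_d = I_cond = (V₀/R) e^(−t/τ) = (8.324×10^-3)(0.6938) = 5.78×10^-3 A.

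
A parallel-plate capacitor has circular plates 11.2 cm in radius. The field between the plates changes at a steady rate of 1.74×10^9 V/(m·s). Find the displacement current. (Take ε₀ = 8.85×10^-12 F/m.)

6.07×10^-4 A

The displacement current is ε₀ times dΦ_E/dt = ε₀ A dE/dt = (8.85×10^-12)(0.03941)(1.74×10^9) = 6.07×10^-4 A.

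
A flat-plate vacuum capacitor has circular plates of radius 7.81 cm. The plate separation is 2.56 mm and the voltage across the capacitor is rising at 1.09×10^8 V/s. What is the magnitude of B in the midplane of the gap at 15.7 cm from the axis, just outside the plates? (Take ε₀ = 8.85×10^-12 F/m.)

I_d = C dV/dt with C = ε₀πR²/d = 6.624×10^-11 F, so I_d = (6.624×10^-11)(1.09×10^8) = 7.220×10^-3 A.
Outside the plates the loop encloses all of I_d, so B·2πr = μ₀ I_d and B = 9.20×10^-9 T.

9.20×10^-9 T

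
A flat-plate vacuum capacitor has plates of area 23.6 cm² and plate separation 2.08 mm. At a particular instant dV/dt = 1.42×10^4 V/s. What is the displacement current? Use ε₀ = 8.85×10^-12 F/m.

1.43×10^-7 A

The field between the plates is E = V/d, so dE/dt = (1.42×10^4)/(2.08×10^-3 m) = 6.827×10^6 V/(m·s).
I_d = ε₀ A (dE/dt) = (8.85×10^-12)(2.36×10^-3)(6.827×10^6) = 1.43×10^-7 A.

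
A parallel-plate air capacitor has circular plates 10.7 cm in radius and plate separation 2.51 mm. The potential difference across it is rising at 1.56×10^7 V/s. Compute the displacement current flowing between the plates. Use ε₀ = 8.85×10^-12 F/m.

The displacement current equals the charging current C dV/dt. With C = ε₀A/d = (8.85×10^-12)(0.03597)/(2.51×10^-3) = 1.268×10^-10 F, I_d = (1.268×10^-10)(1.56×10^7) = 1.98×10^-3 A.

1.98×10^-3 A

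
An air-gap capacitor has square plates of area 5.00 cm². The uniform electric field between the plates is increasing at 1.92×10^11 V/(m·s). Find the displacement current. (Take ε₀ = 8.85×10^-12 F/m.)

8.50×10^-4 A

I_d = ε₀ A (dE/dt) = (8.85×10^-12)(5.00×10^-4 m²)(1.92×10^11) = 8.50×10^-4 A.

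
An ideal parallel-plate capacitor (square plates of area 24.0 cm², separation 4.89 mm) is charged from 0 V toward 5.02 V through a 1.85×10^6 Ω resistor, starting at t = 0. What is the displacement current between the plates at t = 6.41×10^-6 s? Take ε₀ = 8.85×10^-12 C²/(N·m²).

1.22×10^-6 A

C = ε₀A/d = (8.85×10^-12)(2.40×10^-3)/(4.89×10^-3) = 4.344×10^-12 F and τ = RC = 8.036×10^-6 s. I_d in the gap equals the RC charging current.
I_d(t) = (V₀/R) e^(−t/τ) = 2.714×10^-6 · e^(−0.7977) = 1.22×10^-6 A.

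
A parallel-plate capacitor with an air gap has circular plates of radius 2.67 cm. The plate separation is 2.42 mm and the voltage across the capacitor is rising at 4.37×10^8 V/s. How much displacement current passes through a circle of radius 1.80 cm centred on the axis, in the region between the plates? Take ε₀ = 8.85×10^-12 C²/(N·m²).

1.63×10^-3 A

dE/dt = (dV/dt)/d = 1.806×10^11 V/(m·s); I_d = ε₀(πR²)(dE/dt) = (8.85×10^-12)(2.240×10^-3)(1.806×10^11) = 3.580×10^-3 A.
The field is uniform, so I_d,enc = I_d (r/R)² = (3.580×10^-3)(1.80/2.67)² = 1.63×10^-3 A.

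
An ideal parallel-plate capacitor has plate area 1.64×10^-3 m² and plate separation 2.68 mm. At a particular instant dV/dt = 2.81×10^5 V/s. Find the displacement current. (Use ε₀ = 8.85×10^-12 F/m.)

E = V/d so dE/dt = (dV/dt)/d = 1.049×10^8 V/(m·s), and I_d = ε₀ A dE/dt = (8.85×10^-12)(1.64×10^-3)(1.049×10^8) = 1.52×10^-6 A.

1.52×10^-6 A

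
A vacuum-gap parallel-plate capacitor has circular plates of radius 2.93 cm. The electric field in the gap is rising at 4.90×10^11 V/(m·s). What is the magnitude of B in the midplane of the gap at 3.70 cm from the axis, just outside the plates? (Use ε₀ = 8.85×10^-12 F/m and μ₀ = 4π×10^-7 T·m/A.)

Through the whole plate area (πR² = 2.697×10^-3 m²), I_d = ε₀ πR² dE/dt = 0.01170 A.
With r > R the enclosed displacement current is the full I_d; B = μ₀ I_d / (2πr) = 6.32×10^-8 T.

6.32×10^-8 T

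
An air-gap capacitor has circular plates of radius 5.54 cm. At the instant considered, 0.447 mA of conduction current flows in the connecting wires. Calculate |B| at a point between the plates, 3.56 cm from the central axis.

Between the plates the displacement current equals the wire current: I_d = 0.447 mA = 4.47×10^-4 A.
For r < R the Ampère–Maxwell law gives B(2πr) = μ₀ I_d (r²/R²), so B = μ₀ I_d r/(2πR²) = (4π×10^-7)(4.47×10^-4)(0.0356)/(2π·0.0554²) = 1.04×10^-9 T.

1.04×10^-9 T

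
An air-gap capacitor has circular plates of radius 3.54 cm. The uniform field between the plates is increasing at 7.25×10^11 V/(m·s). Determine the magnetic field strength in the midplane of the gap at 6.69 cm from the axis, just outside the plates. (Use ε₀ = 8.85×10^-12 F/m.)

7.55×10^-8 T

I_d = ε₀ dΦ_E/dt = ε₀ πR² (dE/dt) = (8.85×10^-12)(3.937×10^-3)(7.25×10^11) = 0.02526 A through the full plate area.
For r ≥ R the full I_d is enclosed: B = μ₀ I_d/(2πr) = (4π×10^-7)(0.02526)/(2π·0.0669) = 7.55×10^-8 T.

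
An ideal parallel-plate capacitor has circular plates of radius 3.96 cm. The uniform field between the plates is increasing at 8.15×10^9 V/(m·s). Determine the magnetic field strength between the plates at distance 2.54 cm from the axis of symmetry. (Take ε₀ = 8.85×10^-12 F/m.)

Through the whole plate area (πR² = 4.927×10^-3 m²), I_d = ε₀ πR² dE/dt = 3.554×10^-4 A.
An Ampèrian loop of radius r encloses a fraction (r/R)² of I_d. Then B·2πr = μ₀ I_d (r/R)², giving B = μ₀ I_d r/(2πR²) = 1.15×10^-9 T.

1.15×10^-9 T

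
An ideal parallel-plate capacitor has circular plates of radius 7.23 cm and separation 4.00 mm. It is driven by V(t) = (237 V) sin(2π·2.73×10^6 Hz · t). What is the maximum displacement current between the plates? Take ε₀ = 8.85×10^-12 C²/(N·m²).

0.148 A

The displacement current equals the conduction current C dV/dt, which peaks at C V₀ ω.
With C = ε₀A/d = (8.85×10^-12)(0.01642)/(4.00×10^-3) = 3.633×10^-11 F and ω = 2πf = 1.715×10^7 rad/s, I_d,max = (3.633×10^-11)(237)(1.715×10^7) = 0.148 A.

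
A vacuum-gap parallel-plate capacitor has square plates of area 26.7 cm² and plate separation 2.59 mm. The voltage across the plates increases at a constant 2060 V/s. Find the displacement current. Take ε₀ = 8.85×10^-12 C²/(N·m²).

1.88×10^-8 A

C = ε₀A/d = (8.85×10^-12)(2.67×10^-3)/(2.59×10^-3) = 9.123×10^-12 F.
I_d = C dV/dt = (9.123×10^-12)(2060) = 1.88×10^-8 A.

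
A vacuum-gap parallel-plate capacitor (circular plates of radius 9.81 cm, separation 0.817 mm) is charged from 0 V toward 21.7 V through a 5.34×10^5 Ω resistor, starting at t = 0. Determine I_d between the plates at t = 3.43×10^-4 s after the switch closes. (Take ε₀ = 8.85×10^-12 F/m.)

5.72×10^-6 A

C = ε₀A/d = (8.85×10^-12)(0.03023)/(8.17×10^-4) = 3.275×10^-10 F, so τ = RC = 1.749×10^-4 s.
The conduction current is I(t) = (V₀/R) e^(−t/τ), and the displacement current between the plates equals it.
t/τ = 1.961; I_d = (21.7/5.34×10^5) · e^(−1.961) = (4.064×10^-5)(0.1407) = 5.72×10^-6 A.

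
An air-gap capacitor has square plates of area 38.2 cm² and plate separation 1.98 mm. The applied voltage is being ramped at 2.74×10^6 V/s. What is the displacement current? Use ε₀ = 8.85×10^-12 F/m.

4.68×10^-5 A

E = V/d so dE/dt = (dV/dt)/d = 1.384×10^9 V/(m·s), and I_d = ε₀ A dE/dt = (8.85×10^-12)(3.82×10^-3)(1.384×10^9) = 4.68×10^-5 A.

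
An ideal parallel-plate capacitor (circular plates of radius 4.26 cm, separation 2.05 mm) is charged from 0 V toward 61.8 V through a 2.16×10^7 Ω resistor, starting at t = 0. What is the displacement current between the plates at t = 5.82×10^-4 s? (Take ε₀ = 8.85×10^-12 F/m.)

9.57×10^-7 A

With C = ε₀A/d = (8.85×10^-12)(5.701×10^-3)/(2.05×10^-3) = 2.461×10^-11 F, the time constant is τ = RC = 5.316×10^-4 s, so t/τ = 1.095 and e^(−t/τ) = 0.3345.
I_d = I_cond = (V₀/R) e^(−t/τ) = (2.861×10^-6)(0.3345) = 9.57×10^-7 A.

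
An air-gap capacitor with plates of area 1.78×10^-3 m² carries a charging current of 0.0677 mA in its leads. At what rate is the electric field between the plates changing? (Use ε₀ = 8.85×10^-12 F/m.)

The displacement current between the plates equals the conduction current, I_d = 0.0677 mA.
Since I_d = ε₀ A dE/dt, dE/dt = I_d/(ε₀A) = (6.77×10^-5)/((8.85×10^-12)(1.78×10^-3)) = 4.30×10^9 V/(m·s).

4.30×10^9 V/(m·s)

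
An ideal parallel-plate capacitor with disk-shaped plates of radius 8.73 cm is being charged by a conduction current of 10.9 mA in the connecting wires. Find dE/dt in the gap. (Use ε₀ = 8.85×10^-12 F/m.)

5.14×10^10 V/(m·s)

By continuity, I_d in the gap equals the 10.9 mA flowing in the wire.
Since I_d = ε₀ A dE/dt, dE/dt = I_d/(ε₀A) = (0.0109)/((8.85×10^-12)(0.02394)) = 5.14×10^10 V/(m·s).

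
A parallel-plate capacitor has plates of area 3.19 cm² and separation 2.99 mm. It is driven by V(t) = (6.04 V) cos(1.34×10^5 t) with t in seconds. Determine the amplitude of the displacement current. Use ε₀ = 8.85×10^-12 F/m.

The displacement current equals the conduction current C dV/dt, which peaks at C V₀ ω.
With C = ε₀A/d = (8.85×10^-12)(3.19×10^-4)/(2.99×10^-3) = 9.442×10^-13 F and ω = 1.34×10^5 rad/s, I_d,max = (9.442×10^-13)(6.04)(1.34×10^5) = 7.64×10^-7 A.

7.64×10^-7 A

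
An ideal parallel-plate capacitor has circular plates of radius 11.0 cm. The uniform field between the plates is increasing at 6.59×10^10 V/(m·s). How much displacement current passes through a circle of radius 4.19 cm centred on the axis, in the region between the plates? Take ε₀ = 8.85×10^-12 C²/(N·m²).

3.22×10^-3 A

I_d = ε₀ dΦ_E/dt = ε₀ πR² (dE/dt) = (8.85×10^-12)(0.03801)(6.59×10^10) = 0.02217 A through the full plate area.
The field is uniform, so I_d,enc = I_d (r/R)² = (0.02217)(4.19/11.0)² = 3.22×10^-3 A.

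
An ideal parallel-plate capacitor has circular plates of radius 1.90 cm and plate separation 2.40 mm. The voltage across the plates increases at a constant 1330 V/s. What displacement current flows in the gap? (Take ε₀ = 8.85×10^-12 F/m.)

E = V/d so dE/dt = (dV/dt)/d = 5.542×10^5 V/(m·s), and I_d = ε₀ A dE/dt = (8.85×10^-12)(1.134×10^-3)(5.542×10^5) = 5.56×10^-9 A.

5.56×10^-9 A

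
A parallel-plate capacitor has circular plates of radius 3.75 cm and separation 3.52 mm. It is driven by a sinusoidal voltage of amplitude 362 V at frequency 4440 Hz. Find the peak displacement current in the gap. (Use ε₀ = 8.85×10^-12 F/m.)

1.12×10^-4 A

(dE/dt)_max = V₀ω/d = 2.869×10^9 V/(m·s); ω = 2πf = 2.790×10^4 rad/s.
I_d,max = ε₀ A (dE/dt)_max = (8.85×10^-12)(4.418×10^-3)(2.869×10^9) = 1.12×10^-4 A.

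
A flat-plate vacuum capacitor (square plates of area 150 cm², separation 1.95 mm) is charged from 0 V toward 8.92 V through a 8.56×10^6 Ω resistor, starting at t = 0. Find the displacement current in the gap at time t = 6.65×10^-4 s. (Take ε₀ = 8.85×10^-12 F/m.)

3.33×10^-7 A

With C = ε₀A/d = (8.85×10^-12)(0.0150)/(1.95×10^-3) = 6.808×10^-11 F, the time constant is τ = RC = 5.828×10^-4 s, so t/τ = 1.141 and e^(−t/τ) = 0.3195.
I_d = I_cond = (V₀/R) e^(−t/τ) = (1.042×10^-6)(0.3195) = 3.33×10^-7 A.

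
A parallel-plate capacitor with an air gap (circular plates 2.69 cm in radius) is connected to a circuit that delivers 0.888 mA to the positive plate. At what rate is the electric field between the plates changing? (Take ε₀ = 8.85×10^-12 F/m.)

4.41×10^10 V/(m·s)

Charge continuity gives I_d = I = 8.88×10^-4 A between the plates.
Then dE/dt = I_d/(ε₀A) = 4.41×10^10 V/(m·s).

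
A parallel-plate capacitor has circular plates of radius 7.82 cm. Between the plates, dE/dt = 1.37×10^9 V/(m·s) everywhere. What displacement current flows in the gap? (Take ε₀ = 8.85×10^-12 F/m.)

2.33×10^-4 A

The displacement current is ε₀ times dΦ_E/dt = ε₀ A dE/dt = (8.85×10^-12)(0.01921)(1.37×10^9) = 2.33×10^-4 A.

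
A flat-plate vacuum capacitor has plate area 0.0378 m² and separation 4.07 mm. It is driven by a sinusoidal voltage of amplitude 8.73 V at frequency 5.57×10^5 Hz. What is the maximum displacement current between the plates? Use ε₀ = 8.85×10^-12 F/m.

C = ε₀A/d = (8.85×10^-12)(0.0378)/(4.07×10^-3) = 8.219×10^-11 F; ω = 2πf = 3.500×10^6 rad/s.
I_d = C dV/dt, so |I_d|_max = C V₀ ω = (8.219×10^-11)(8.73)(3.500×10^6) = 2.51×10^-3 A.

2.51×10^-3 A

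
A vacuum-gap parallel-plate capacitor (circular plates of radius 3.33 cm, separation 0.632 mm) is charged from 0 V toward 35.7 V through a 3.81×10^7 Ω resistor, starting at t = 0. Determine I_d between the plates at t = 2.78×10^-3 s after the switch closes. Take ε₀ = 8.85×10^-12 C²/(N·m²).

With C = ε₀A/d = (8.85×10^-12)(3.484×10^-3)/(6.32×10^-4) = 4.879×10^-11 F, the time constant is τ = RC = 1.859×10^-3 s, so t/τ = 1.495 and e^(−t/τ) = 0.2242.
I_d = I_cond = (V₀/R) e^(−t/τ) = (9.370×10^-7)(0.2242) = 2.10×10^-7 A.

2.10×10^-7 A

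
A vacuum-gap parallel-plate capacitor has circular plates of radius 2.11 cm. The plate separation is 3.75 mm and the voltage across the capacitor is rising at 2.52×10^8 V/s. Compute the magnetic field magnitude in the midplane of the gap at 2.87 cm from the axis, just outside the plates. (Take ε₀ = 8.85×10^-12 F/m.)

5.80×10^-9 T

With E = V/d, dE/dt = 6.720×10^10 V/(m·s) and πR² = 1.399×10^-3 m², giving I_d = ε₀ πR² dE/dt = 8.320×10^-4 A.
Outside the plates the loop encloses all of I_d, so B·2πr = μ₀ I_d and B = 5.80×10^-9 T.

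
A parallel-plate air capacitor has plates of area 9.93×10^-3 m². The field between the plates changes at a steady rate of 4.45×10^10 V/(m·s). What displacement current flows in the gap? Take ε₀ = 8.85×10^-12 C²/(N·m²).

3.91×10^-3 A

With a uniform field, Φ_E = EA, so I_d = ε₀ A dE/dt = 3.91×10^-3 A.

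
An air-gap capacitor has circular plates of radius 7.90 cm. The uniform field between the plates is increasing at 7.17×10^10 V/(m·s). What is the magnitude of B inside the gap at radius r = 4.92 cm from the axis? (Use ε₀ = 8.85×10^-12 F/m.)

1.96×10^-8 T

Total displacement current: I_d = ε₀(πR²)(dE/dt) = (8.85×10^-12)(0.01961)(7.17×10^10) = 0.01244 A.
∮B·dl = μ₀ I_d,enc with I_d,enc = I_d r²/R² = 4.825×10^-3 A; so B = μ₀ I_d,enc/(2πr) = 1.96×10^-8 T.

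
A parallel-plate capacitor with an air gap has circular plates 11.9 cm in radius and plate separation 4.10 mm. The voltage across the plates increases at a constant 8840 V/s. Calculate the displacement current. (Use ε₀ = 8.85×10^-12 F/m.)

8.49×10^-7 A

The displacement current equals the charging current C dV/dt. With C = ε₀A/d = (8.85×10^-12)(0.04449)/(4.10×10^-3) = 9.603×10^-11 F, I_d = (9.603×10^-11)(8840) = 8.49×10^-7 A.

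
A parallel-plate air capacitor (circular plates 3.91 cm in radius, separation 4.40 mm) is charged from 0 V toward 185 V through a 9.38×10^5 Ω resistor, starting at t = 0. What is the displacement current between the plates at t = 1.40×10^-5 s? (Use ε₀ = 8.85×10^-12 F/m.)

4.21×10^-5 A

C = ε₀A/d = (8.85×10^-12)(4.803×10^-3)/(4.40×10^-3) = 9.661×10^-12 F and τ = RC = 9.062×10^-6 s. I_d in the gap equals the RC charging current.
I_d(t) = (V₀/R) e^(−t/τ) = 1.972×10^-4 · e^(−1.545) = 4.21×10^-5 A.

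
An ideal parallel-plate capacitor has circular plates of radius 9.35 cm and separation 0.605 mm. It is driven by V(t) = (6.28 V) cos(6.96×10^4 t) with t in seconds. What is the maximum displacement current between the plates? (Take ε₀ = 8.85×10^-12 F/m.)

1.76×10^-4 A

The displacement current equals the conduction current C dV/dt, which peaks at C V₀ ω.
With C = ε₀A/d = (8.85×10^-12)(0.02746)/(6.05×10^-4) = 4.017×10^-10 F and ω = 6.96×10^4 rad/s, I_d,max = (4.017×10^-10)(6.28)(6.96×10^4) = 1.76×10^-4 A.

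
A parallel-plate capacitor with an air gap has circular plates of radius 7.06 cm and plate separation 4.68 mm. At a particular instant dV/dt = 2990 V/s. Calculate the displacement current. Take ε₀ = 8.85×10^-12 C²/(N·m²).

8.85×10^-8 A

The displacement current equals the charging current C dV/dt. With C = ε₀A/d = (8.85×10^-12)(0.01566)/(4.68×10^-3) = 2.961×10^-11 F, I_d = (2.961×10^-11)(2990) = 8.85×10^-8 A.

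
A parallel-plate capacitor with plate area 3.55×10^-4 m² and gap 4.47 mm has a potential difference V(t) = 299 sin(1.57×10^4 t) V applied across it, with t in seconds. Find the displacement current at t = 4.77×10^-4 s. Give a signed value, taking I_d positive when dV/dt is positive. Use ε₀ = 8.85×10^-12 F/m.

1.18×10^-6 A

C = ε₀A/d = (8.85×10^-12)(3.55×10^-4)/(4.47×10^-3) = 7.029×10^-13 F. dV/dt = V₀ω·cos(ωt); at ωt = 7.4889 rad this factor is 0.3570.
I_d = C dV/dt = (7.029×10^-13)(299)(1.57×10^4)(0.3570) = 1.18×10^-6 A.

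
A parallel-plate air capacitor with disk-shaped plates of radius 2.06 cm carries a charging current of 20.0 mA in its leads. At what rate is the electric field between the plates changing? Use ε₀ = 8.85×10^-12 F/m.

Charge continuity gives I_d = I = 0.0200 A between the plates.
Since I_d = ε₀ A dE/dt, dE/dt = I_d/(ε₀A) = (0.0200)/((8.85×10^-12)(1.333×10^-3)) = 1.70×10^12 V/(m·s).

1.70×10^12 V/(m·s)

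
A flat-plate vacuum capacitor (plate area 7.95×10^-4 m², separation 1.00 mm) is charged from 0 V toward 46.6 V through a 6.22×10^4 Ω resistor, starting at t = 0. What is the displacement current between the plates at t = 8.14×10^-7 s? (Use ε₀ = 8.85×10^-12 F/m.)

1.17×10^-4 A

C = ε₀A/d = (8.85×10^-12)(7.95×10^-4)/(1.00×10^-3) = 7.036×10^-12 F and τ = RC = 4.376×10^-7 s. I_d in the gap equals the RC charging current.
I_d(t) = (V₀/R) e^(−t/τ) = 7.492×10^-4 · e^(−1.860) = 1.17×10^-4 A.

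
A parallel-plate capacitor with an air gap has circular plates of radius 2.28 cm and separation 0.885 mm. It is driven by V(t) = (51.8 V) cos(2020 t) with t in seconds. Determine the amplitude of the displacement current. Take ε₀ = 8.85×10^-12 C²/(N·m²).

(dE/dt)_max = V₀ω/d = 1.182×10^8 V/(m·s); ω = 2020 rad/s.
I_d,max = ε₀ A (dE/dt)_max = (8.85×10^-12)(1.633×10^-3)(1.182×10^8) = 1.71×10^-6 A.

1.71×10^-6 A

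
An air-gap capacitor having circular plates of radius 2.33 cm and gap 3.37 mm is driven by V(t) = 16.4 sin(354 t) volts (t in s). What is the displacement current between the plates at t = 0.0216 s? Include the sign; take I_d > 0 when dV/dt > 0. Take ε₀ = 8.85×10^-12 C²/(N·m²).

5.36×10^-9 A

dE/dt = (V₀ω/d)·cos(ωt) with ωt = 7.6464 rad: (16.4)(354)(0.2061)/(3.37×10^-3) = 3.551×10^5 V/(m·s).
I_d = ε₀ A dE/dt = (8.85×10^-12)(1.706×10^-3)(3.551×10^5) = 5.36×10^-9 A.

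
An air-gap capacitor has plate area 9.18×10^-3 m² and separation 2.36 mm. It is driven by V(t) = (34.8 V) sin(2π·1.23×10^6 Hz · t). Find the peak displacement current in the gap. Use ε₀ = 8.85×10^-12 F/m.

The displacement current equals the conduction current C dV/dt, which peaks at C V₀ ω.
With C = ε₀A/d = (8.85×10^-12)(9.18×10^-3)/(2.36×10^-3) = 3.443×10^-11 F and ω = 2πf = 7.728×10^6 rad/s, I_d,max = (3.443×10^-11)(34.8)(7.728×10^6) = 9.26×10^-3 A.

9.26×10^-3 A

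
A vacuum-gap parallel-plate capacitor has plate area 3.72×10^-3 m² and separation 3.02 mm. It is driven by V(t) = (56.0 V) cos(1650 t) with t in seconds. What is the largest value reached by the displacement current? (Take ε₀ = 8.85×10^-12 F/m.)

1.01×10^-6 A

C = ε₀A/d = (8.85×10^-12)(3.72×10^-3)/(3.02×10^-3) = 1.090×10^-11 F; ω = 1650 rad/s.
I_d = C dV/dt, so |I_d|_max = C V₀ ω = (1.090×10^-11)(56.0)(1650) = 1.01×10^-6 A.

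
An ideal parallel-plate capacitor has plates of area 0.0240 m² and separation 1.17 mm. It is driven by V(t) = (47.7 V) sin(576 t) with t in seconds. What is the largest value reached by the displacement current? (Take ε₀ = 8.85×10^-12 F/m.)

4.99×10^-6 A

C = ε₀A/d = (8.85×10^-12)(0.0240)/(1.17×10^-3) = 1.815×10^-10 F; ω = 576 rad/s.
I_d = C dV/dt, so |I_d|_max = C V₀ ω = (1.815×10^-10)(47.7)(576) = 4.99×10^-6 A.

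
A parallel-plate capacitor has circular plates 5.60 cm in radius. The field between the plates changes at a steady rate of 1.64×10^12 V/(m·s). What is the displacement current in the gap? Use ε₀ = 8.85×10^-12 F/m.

With a uniform field, Φ_E = EA, so I_d = ε₀ A dE/dt = 0.143 A.

0.143 A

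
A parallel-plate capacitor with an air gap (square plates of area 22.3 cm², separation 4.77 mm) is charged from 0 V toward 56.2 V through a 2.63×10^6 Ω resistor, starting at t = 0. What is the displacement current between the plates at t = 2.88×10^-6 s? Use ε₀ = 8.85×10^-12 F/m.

With C = ε₀A/d = (8.85×10^-12)(2.23×10^-3)/(4.77×10^-3) = 4.137×10^-12 F, the time constant is τ = RC = 1.088×10^-5 s, so t/τ = 0.2647 and e^(−t/τ) = 0.7674.
I_d = I_cond = (V₀/R) e^(−t/τ) = (2.137×10^-5)(0.7674) = 1.64×10^-5 A.

1.64×10^-5 A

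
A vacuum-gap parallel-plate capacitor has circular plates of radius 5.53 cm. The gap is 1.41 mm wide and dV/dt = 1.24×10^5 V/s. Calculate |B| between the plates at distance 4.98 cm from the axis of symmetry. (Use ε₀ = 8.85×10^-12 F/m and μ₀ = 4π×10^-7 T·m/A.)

dE/dt = (dV/dt)/d = 8.794×10^7 V/(m·s); I_d = ε₀(πR²)(dE/dt) = (8.85×10^-12)(9.607×10^-3)(8.794×10^7) = 7.477×10^-6 A.
For r < R the Ampère–Maxwell law gives B(2πr) = μ₀ I_d (r²/R²), so B = μ₀ I_d r/(2πR²) = (4π×10^-7)(7.477×10^-6)(0.0498)/(2π·0.0553²) = 2.44×10^-11 T.

2.44×10^-11 T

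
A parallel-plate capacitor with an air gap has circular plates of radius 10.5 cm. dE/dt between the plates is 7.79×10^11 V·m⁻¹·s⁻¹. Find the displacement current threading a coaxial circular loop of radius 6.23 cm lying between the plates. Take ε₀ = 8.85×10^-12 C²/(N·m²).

I_d = ε₀ dΦ_E/dt = ε₀ πR² (dE/dt) = (8.85×10^-12)(0.03464)(7.79×10^11) = 0.2388 A through the full plate area.
The field is uniform, so I_d,enc = I_d (r/R)² = (0.2388)(6.23/10.5)² = 0.0841 A.

0.0841 A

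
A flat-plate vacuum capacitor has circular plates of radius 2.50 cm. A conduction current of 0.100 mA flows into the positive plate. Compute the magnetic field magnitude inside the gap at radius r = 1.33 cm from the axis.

By continuity the displacement current in the gap matches the conduction current: I_d = 1.00×10^-4 A.
∮B·dl = μ₀ I_d,enc with I_d,enc = I_d r²/R² = 2.830×10^-5 A; so B = μ₀ I_d,enc/(2πr) = 4.26×10^-10 T.

4.26×10^-10 T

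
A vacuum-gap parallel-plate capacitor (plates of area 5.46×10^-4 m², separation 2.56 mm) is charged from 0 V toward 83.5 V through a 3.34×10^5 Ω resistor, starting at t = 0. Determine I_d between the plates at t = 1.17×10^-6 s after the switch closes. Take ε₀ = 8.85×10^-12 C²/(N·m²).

3.91×10^-5 A

With C = ε₀A/d = (8.85×10^-12)(5.46×10^-4)/(2.56×10^-3) = 1.888×10^-12 F, the time constant is τ = RC = 6.306×10^-7 s, so t/τ = 1.855 and e^(−t/τ) = 0.1565.
I_d = I_cond = (V₀/R) e^(−t/τ) = (2.500×10^-4)(0.1565) = 3.91×10^-5 A.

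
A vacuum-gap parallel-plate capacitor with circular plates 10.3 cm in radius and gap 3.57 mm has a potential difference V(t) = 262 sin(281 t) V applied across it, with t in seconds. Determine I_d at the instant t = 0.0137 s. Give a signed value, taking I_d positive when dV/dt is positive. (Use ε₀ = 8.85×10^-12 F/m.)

-4.62×10^-6 A

dV/dt = (262)(281)·cos(3.8497) = -5.592×10^4 V/s.
I_d = C dV/dt with C = ε₀A/d = (8.85×10^-12)(0.03333)/(3.57×10^-3) = 8.262×10^-11 F, so I_d = (8.262×10^-11)(-5.592×10^4) = -4.62×10^-6 A.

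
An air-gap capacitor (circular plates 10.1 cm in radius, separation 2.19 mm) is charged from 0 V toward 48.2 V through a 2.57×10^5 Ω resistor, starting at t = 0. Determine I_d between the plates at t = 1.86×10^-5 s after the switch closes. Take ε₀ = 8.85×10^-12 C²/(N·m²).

1.07×10^-4 A

C = ε₀A/d = (8.85×10^-12)(0.03205)/(2.19×10^-3) = 1.295×10^-10 F and τ = RC = 3.328×10^-5 s. I_d in the gap equals the RC charging current.
I_d(t) = (V₀/R) e^(−t/τ) = 1.875×10^-4 · e^(−0.5589) = 1.07×10^-4 A.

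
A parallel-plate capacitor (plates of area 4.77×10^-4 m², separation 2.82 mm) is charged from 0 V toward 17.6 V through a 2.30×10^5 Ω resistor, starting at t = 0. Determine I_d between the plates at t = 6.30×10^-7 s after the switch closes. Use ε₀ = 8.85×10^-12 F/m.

1.23×10^-5 A

C = ε₀A/d = (8.85×10^-12)(4.77×10^-4)/(2.82×10^-3) = 1.497×10^-12 F, so τ = RC = 3.443×10^-7 s.
The conduction current is I(t) = (V₀/R) e^(−t/τ), and the displacement current between the plates equals it.
t/τ = 1.830; I_d = (17.6/2.30×10^5) · e^(−1.830) = (7.652×10^-5)(0.1604) = 1.23×10^-5 A.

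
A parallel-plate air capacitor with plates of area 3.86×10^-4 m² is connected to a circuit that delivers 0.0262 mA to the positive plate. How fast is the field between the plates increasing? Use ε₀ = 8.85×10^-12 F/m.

7.67×10^9 V/(m·s)

Charge continuity gives I_d = I = 2.62×10^-5 A between the plates.
Since I_d = ε₀ A dE/dt, dE/dt = I_d/(ε₀A) = (2.62×10^-5)/((8.85×10^-12)(3.86×10^-4)) = 7.67×10^9 V/(m·s).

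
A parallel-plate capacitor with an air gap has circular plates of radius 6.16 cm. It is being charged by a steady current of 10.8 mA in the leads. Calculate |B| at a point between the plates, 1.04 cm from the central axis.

Between the plates the displacement current equals the wire current: I_d = 10.8 mA = 0.0108 A.
An Ampèrian loop of radius r encloses a fraction (r/R)² of I_d. Then B·2πr = μ₀ I_d (r/R)², giving B = μ₀ I_d r/(2πR²) = 5.92×10^-9 T.

5.92×10^-9 T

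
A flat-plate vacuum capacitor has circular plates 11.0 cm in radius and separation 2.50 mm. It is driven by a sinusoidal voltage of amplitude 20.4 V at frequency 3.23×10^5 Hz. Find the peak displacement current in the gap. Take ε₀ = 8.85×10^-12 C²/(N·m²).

The displacement current equals the conduction current C dV/dt, which peaks at C V₀ ω.
With C = ε₀A/d = (8.85×10^-12)(0.03801)/(2.50×10^-3) = 1.346×10^-10 F and ω = 2πf = 2.029×10^6 rad/s, I_d,max = (1.346×10^-10)(20.4)(2.029×10^6) = 5.57×10^-3 A.

5.57×10^-3 A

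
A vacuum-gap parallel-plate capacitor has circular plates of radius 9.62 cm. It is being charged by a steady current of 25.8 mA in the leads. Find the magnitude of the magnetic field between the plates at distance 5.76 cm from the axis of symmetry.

3.21×10^-8 T

No conduction current crosses the gap, so I_d there equals the 0.0258 A in the leads.
An Ampèrian loop of radius r encloses a fraction (r/R)² of I_d. Then B·2πr = μ₀ I_d (r/R)², giving B = μ₀ I_d r/(2πR²) = 3.21×10^-8 T.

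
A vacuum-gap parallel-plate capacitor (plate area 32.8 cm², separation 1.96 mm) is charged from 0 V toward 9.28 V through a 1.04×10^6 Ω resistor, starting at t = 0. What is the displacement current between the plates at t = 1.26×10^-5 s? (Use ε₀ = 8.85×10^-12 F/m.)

3.94×10^-6 A

C = ε₀A/d = (8.85×10^-12)(3.28×10^-3)/(1.96×10^-3) = 1.481×10^-11 F, so τ = RC = 1.540×10^-5 s.
The conduction current is I(t) = (V₀/R) e^(−t/τ), and the displacement current between the plates equals it.
t/τ = 0.8182; I_d = (9.28/1.04×10^6) · e^(−0.8182) = (8.923×10^-6)(0.4412) = 3.94×10^-6 A.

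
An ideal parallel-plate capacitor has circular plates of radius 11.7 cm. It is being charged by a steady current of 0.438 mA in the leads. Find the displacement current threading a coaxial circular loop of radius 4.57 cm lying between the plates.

6.68×10^-5 A

Between the plates the displacement current equals the wire current: I_d = 0.438 mA = 4.38×10^-4 A.
Since J_d is uniform, the enclosed fraction is (r/R)² = 0.1526, giving I_d,enc = 6.68×10^-5 A.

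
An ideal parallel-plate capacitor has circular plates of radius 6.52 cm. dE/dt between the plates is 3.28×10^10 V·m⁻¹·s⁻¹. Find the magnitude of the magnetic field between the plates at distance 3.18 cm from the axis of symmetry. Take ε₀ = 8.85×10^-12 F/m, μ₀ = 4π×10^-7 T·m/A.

5.80×10^-9 T

I_d = ε₀ dΦ_E/dt = ε₀ πR² (dE/dt) = (8.85×10^-12)(0.01336)(3.28×10^10) = 3.878×10^-3 A through the full plate area.
An Ampèrian loop of radius r encloses a fraction (r/R)² of I_d. Then B·2πr = μ₀ I_d (r/R)², giving B = μ₀ I_d r/(2πR²) = 5.80×10^-9 T.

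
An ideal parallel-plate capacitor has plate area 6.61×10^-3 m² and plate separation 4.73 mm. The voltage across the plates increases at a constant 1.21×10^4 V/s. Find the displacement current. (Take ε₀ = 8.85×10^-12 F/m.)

C = ε₀A/d = (8.85×10^-12)(6.61×10^-3)/(4.73×10^-3) = 1.237×10^-11 F.
I_d = C dV/dt = (1.237×10^-11)(1.21×10^4) = 1.50×10^-7 A.

1.50×10^-7 A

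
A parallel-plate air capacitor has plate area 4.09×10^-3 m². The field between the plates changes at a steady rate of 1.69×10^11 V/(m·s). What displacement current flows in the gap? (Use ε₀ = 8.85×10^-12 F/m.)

6.12×10^-3 A

The displacement current is ε₀ times dΦ_E/dt = ε₀ A dE/dt = (8.85×10^-12)(4.09×10^-3)(1.69×10^11) = 6.12×10^-3 A.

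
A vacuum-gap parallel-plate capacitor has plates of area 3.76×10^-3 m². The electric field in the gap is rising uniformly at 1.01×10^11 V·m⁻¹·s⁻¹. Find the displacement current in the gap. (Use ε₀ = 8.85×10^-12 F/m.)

With a uniform field, Φ_E = EA, so I_d = ε₀ A dE/dt = 3.36×10^-3 A.

3.36×10^-3 A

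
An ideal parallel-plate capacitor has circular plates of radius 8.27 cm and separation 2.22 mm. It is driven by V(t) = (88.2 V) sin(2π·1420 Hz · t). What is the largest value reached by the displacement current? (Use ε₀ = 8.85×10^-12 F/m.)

The displacement current equals the conduction current C dV/dt, which peaks at C V₀ ω.
With C = ε₀A/d = (8.85×10^-12)(0.02149)/(2.22×10^-3) = 8.567×10^-11 F and ω = 2πf = 8922 rad/s, I_d,max = (8.567×10^-11)(88.2)(8922) = 6.74×10^-5 A.

6.74×10^-5 A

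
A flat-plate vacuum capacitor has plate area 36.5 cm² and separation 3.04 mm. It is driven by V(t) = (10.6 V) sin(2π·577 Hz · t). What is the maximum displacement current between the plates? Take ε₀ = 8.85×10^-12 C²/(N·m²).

C = ε₀A/d = (8.85×10^-12)(3.65×10^-3)/(3.04×10^-3) = 1.063×10^-11 F; ω = 2πf = 3625 rad/s.
I_d = C dV/dt, so |I_d|_max = C V₀ ω = (1.063×10^-11)(10.6)(3625) = 4.08×10^-7 A.

4.08×10^-7 A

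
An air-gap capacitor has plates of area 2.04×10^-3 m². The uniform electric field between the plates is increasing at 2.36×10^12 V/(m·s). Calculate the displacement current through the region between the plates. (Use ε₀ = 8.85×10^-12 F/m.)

I_d = ε₀ A (dE/dt) = (8.85×10^-12)(2.04×10^-3 m²)(2.36×10^12) = 0.0426 A.

0.0426 A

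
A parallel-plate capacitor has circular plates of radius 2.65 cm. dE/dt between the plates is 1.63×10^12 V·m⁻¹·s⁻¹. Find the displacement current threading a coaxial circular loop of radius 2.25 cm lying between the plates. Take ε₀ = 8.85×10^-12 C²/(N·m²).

0.0229 A

I_d = ε₀ dΦ_E/dt = ε₀ πR² (dE/dt) = (8.85×10^-12)(2.206×10^-3)(1.63×10^12) = 0.03182 A through the full plate area.
Since J_d is uniform, the enclosed fraction is (r/R)² = 0.7209, giving I_d,enc = 0.0229 A.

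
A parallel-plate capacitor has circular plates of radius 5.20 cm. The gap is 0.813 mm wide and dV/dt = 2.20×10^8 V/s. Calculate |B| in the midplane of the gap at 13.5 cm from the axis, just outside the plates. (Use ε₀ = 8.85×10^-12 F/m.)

I_d = C dV/dt with C = ε₀πR²/d = 9.247×10^-11 F, so I_d = (9.247×10^-11)(2.20×10^8) = 0.02034 A.
With r > R the enclosed displacement current is the full I_d; B = μ₀ I_d / (2πr) = 3.01×10^-8 T.

3.01×10^-8 T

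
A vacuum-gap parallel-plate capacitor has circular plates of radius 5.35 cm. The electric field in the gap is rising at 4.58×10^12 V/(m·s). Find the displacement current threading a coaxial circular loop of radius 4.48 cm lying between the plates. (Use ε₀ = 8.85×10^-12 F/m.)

Total displacement current: I_d = ε₀(πR²)(dE/dt) = (8.85×10^-12)(8.992×10^-3)(4.58×10^12) = 0.3645 A.
Through an area πr² the displacement current is I_d·(πr²/πR²) = I_d (r/R)² = 0.256 A.

0.256 A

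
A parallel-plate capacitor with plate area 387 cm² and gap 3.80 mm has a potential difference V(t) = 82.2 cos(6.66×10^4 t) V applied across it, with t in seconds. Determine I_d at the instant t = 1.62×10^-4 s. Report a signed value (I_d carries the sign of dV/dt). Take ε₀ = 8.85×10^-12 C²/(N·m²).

4.83×10^-4 A

C = ε₀A/d = (8.85×10^-12)(0.0387)/(3.80×10^-3) = 9.013×10^-11 F. dV/dt = V₀ω·−sin(ωt); at ωt = 10.7892 rad this factor is 0.9788.
I_d = C dV/dt = (9.013×10^-11)(82.2)(6.66×10^4)(0.9788) = 4.83×10^-4 A.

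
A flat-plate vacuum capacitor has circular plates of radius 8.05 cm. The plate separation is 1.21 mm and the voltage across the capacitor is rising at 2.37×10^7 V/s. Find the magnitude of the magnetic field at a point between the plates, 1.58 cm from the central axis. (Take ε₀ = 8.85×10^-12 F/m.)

I_d = C dV/dt with C = ε₀πR²/d = 1.489×10^-10 F, so I_d = (1.489×10^-10)(2.37×10^7) = 3.529×10^-3 A.
∮B·dl = μ₀ I_d,enc with I_d,enc = I_d r²/R² = 1.359×10^-4 A; so B = μ₀ I_d,enc/(2πr) = 1.72×10^-9 T.

1.72×10^-9 T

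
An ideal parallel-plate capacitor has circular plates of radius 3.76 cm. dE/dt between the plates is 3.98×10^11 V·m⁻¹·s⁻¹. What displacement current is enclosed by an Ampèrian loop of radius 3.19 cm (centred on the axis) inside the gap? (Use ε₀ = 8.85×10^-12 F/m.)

0.0113 A

Total displacement current: I_d = ε₀(πR²)(dE/dt) = (8.85×10^-12)(4.441×10^-3)(3.98×10^11) = 0.01564 A.
Since J_d is uniform, the enclosed fraction is (r/R)² = 0.7198, giving I_d,enc = 0.0113 A.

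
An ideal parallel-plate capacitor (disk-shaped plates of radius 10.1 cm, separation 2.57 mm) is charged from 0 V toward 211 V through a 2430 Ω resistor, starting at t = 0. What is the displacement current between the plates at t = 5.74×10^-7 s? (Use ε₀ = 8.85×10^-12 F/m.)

0.0102 A

C = ε₀A/d = (8.85×10^-12)(0.03205)/(2.57×10^-3) = 1.104×10^-10 F and τ = RC = 2.683×10^-7 s. I_d in the gap equals the RC charging current.
I_d(t) = (V₀/R) e^(−t/τ) = 0.08683 · e^(−2.139) = 0.0102 A.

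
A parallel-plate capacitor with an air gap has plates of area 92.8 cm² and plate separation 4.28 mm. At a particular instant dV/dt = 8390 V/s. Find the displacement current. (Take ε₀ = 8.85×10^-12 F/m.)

The field between the plates is E = V/d, so dE/dt = (8390)/(4.28×10^-3 m) = 1.960×10^6 V/(m·s).
I_d = ε₀ A (dE/dt) = (8.85×10^-12)(9.28×10^-3)(1.960×10^6) = 1.61×10^-7 A.

1.61×10^-7 A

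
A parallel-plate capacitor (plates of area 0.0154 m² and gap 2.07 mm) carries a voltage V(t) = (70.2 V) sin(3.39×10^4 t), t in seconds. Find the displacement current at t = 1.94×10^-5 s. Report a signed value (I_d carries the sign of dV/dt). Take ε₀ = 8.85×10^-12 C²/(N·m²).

dV/dt = (70.2)(3.39×10^4)·cos(0.65766) = 1.883×10^6 V/s.
I_d = C dV/dt with C = ε₀A/d = (8.85×10^-12)(0.0154)/(2.07×10^-3) = 6.584×10^-11 F, so I_d = (6.584×10^-11)(1.883×10^6) = 1.24×10^-4 A.

1.24×10^-4 A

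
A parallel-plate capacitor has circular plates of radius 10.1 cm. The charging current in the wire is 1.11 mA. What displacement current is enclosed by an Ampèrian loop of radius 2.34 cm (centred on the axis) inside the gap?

Between the plates the displacement current equals the wire current: I_d = 1.11 mA = 1.11×10^-3 A.
Since J_d is uniform, the enclosed fraction is (r/R)² = 0.05368, giving I_d,enc = 5.96×10^-5 A.

5.96×10^-5 A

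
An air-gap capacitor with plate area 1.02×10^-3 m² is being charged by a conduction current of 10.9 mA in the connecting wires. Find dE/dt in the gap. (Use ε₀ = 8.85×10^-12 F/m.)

By continuity, I_d in the gap equals the 10.9 mA flowing in the wire.
Inverting I_d = ε₀ A dE/dt gives dE/dt = 0.0109 / (8.85×10^-12 · 1.02×10^-3) = 1.21×10^12 V/(m·s).

1.21×10^12 V/(m·s)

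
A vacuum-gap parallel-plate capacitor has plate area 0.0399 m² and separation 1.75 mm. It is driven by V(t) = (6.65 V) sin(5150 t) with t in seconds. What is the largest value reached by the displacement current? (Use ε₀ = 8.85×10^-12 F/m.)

The displacement current equals the conduction current C dV/dt, which peaks at C V₀ ω.
With C = ε₀A/d = (8.85×10^-12)(0.0399)/(1.75×10^-3) = 2.018×10^-10 F and ω = 5150 rad/s, I_d,max = (2.018×10^-10)(6.65)(5150) = 6.91×10^-6 A.

6.91×10^-6 A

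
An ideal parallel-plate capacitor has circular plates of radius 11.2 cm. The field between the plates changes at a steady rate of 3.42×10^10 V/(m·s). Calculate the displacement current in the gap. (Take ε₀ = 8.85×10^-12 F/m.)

0.0119 A

With a uniform field, Φ_E = EA, so I_d = ε₀ A dE/dt = 0.0119 A.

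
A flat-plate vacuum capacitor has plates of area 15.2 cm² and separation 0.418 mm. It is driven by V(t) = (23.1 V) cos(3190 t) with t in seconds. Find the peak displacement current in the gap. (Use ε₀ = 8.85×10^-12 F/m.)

C = ε₀A/d = (8.85×10^-12)(1.52×10^-3)/(4.18×10^-4) = 3.218×10^-11 F; ω = 3190 rad/s.
I_d = C dV/dt, so |I_d|_max = C V₀ ω = (3.218×10^-11)(23.1)(3190) = 2.37×10^-6 A.

2.37×10^-6 A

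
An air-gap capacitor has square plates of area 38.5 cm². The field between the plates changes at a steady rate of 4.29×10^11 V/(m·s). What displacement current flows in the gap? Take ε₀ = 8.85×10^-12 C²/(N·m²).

The displacement current is ε₀ times dΦ_E/dt = ε₀ A dE/dt = (8.85×10^-12)(3.85×10^-3)(4.29×10^11) = 0.0146 A.

0.0146 A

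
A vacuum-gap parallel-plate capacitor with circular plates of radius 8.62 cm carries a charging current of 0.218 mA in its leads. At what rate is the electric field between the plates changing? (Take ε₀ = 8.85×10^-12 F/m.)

By continuity, I_d in the gap equals the 0.218 mA flowing in the wire.
Then dE/dt = I_d/(ε₀A) = 1.06×10^9 V/(m·s).

1.06×10^9 V/(m·s)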